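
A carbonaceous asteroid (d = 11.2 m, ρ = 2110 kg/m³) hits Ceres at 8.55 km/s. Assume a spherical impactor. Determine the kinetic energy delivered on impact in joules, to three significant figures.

E ≈ 5.67 × 10^13 J

v = 8550 m/s.
Mass m = (π/6) ρ d³ = (π/6) × 2110 × (11.2)³ = 1.552 × 10^6 kg
E = ½ m v² = 0.5 × 1.552 × 10^6 × (8550)² = 5.673 × 10^13 J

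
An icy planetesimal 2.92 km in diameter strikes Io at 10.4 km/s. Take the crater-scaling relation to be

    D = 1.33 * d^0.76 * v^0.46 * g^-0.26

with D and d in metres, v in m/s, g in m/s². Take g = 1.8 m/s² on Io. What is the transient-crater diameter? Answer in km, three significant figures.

In SI units: d = 2920 m, v = 10400 m/s.
d^0.76 = 2920^0.76 = 430.2
v^0.46 = 10400^0.46 = 70.44
g^-0.26 = 1.8^-0.26 = 0.8583
D = 1.33 × 430.2 × 70.44 × 0.8583 = 34592 m
   = 34.59 km

D ≈ 34.6 km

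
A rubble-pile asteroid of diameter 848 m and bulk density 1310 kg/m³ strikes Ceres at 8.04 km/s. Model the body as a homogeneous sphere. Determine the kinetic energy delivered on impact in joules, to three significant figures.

v = 8040 m/s.
Mass m = (π/6) ρ d³ = (π/6) × 1310 × (848)³ = 4.183 × 10^11 kg
E = ½ m v² = 0.5 × 4.183 × 10^11 × (8040)² = 1.352 × 10^19 J

E ≈ 1.35 × 10^19 J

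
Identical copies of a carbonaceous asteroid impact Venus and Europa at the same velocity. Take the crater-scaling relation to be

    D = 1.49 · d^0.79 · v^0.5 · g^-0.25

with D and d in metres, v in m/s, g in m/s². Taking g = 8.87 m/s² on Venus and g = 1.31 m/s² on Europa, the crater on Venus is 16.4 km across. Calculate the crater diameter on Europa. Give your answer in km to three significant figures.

D ≈ 26.5 km

All impactor-dependent factors cancel in the ratio, leaving D_Europa/D_Venus = (g_Europa/g_Venus)^-0.25.
(1.31/8.87)^-0.25 = 0.1477^-0.25 = 1.613
D_Europa = 1.613 × 16.4 km = 26.5 km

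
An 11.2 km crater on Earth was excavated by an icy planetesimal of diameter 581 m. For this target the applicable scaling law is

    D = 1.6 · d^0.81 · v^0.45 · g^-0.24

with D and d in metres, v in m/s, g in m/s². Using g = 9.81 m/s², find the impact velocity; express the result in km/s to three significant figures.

v ≈ 12.5 km/s

Rearranging for v: v = [D / (1.6 · 581^0.81 · 9.81^-0.24)]^(1/0.45).
D = 11200 m.
581^0.81 = 173.4
9.81^-0.24 = 0.5781
Denominator = 1.6 × 173.4 × 0.5781 = 160.4
D / 160.4 = 11200 / 160.4 = 69.83
v = 69.83^(1/0.45) = 69.83^2.2222 = 12527 m/s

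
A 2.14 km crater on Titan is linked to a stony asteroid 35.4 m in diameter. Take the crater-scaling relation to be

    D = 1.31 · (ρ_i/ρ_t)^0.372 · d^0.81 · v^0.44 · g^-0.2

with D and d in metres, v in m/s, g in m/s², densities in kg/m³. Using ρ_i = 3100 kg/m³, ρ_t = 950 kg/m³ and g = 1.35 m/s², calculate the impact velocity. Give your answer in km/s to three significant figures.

Rearranging for v: v = [D / (1.31 · (3100/950)^0.372 · 35.4^0.81 · 1.35^-0.2)]^(1/0.44).
D = 2140 m.
(3100/950)^0.372 = 1.553
35.4^0.81 = 17.98
1.35^-0.2 = 0.9417
Denominator = 1.31 × 1.553 × 17.98 × 0.9417 = 34.45
D / 34.45 = 2140 / 34.45 = 62.12
v = 62.12^(1/0.44) = 62.12^2.2727 = 11898 m/s

v ≈ 11.9 km/s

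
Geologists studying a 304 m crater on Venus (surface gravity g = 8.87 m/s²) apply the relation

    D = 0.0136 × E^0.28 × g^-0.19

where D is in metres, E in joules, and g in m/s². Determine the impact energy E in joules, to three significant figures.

Rearranging: E = [D / (0.0136 · g^-0.19)]^(1/0.28).
g^-0.19 = 8.87^-0.19 = 0.6605
D / (0.0136 × 0.6605) = 304 / (8.983 × 10^-3) = 3.384 × 10^4
E = (3.384 × 10^4)^3.5714 = 1.501 × 10^16 J

E ≈ 1.50 × 10^16 J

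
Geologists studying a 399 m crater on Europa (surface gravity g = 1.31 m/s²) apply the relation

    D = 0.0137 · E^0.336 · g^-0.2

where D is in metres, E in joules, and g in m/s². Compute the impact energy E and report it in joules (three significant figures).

E ≈ 2.27 × 10^13 J

Rearranging: E = [D / (0.0137 · g^-0.2)]^(1/0.336).
g^-0.2 = 1.31^-0.2 = 0.9474
D / (0.0137 × 0.9474) = 399 / (0.01298) = 3.074 × 10^4
E = (3.074 × 10^4)^2.9762 = 2.271 × 10^13 J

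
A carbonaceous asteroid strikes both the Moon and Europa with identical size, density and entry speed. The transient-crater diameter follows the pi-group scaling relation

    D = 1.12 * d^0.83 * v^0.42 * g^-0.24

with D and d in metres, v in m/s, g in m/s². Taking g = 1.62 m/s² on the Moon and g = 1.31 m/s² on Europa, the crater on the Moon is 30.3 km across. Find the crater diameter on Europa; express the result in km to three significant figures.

D ≈ 31.9 km

All impactor-dependent factors cancel in the ratio, leaving D_Europa/D_Moon = (g_Europa/g_Moon)^-0.24.
(1.31/1.62)^-0.24 = 0.8086^-0.24 = 1.052
D_Europa = 1.052 × 30.3 km = 31.9 km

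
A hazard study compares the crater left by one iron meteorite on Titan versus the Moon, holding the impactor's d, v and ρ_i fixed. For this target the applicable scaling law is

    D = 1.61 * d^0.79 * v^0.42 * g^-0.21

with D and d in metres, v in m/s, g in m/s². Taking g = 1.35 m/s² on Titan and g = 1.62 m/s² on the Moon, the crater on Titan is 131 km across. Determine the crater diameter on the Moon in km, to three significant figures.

D ≈ 126 km

All impactor-dependent factors cancel in the ratio, leaving D_Moon/D_Titan = (g_Moon/g_Titan)^-0.21.
(1.62/1.35)^-0.21 = 1.200^-0.21 = 0.9624
D_Moon = 0.9624 × 131 km = 126 km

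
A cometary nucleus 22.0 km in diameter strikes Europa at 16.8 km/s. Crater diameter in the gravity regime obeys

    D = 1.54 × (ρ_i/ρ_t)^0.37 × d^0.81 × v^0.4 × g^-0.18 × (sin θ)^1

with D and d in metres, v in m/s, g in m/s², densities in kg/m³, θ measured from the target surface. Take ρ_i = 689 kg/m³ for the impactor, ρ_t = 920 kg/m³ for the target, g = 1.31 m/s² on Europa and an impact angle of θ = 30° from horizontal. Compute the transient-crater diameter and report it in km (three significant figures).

D ≈ 106 km

In SI units: d = 22000 m, v = 16800 m/s.
(ρ_i/ρ_t)^0.37 = (689/920)^0.37 = 0.8985
d^0.81 = 22000^0.81 = 3291
v^0.4 = 16800^0.4 = 48.99
g^-0.18 = 1.31^-0.18 = 0.9526
(sin 30°)^1 = 0.5000^1 = 0.5000
D = 1.54 × 0.8985 × 3291 × 48.99 × 0.9526 × 0.5000 = 1.063 × 10^5 m
   = 106.3 km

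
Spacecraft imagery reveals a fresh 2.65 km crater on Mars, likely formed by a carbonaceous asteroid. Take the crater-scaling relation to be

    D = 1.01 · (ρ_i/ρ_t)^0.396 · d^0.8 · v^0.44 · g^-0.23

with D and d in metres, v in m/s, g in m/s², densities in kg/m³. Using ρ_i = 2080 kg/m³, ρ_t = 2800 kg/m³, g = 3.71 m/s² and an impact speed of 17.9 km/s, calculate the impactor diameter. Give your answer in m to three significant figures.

Rearranging for d: d = [D / (1.01 · (2080/2800)^0.396 · 17900^0.44 · 3.71^-0.23)]^(1/0.8).
D = 2650 m.
(2080/2800)^0.396 = 0.8890
17900^0.44 = 74.35
3.71^-0.23 = 0.7397
Denominator = 1.01 × 0.8890 × 74.35 × 0.7397 = 49.38
D / 49.38 = 2650 / 49.38 = 53.67
d = 53.67^(1/0.8) = 53.67^1.25 = 145.3 m

d ≈ 145 m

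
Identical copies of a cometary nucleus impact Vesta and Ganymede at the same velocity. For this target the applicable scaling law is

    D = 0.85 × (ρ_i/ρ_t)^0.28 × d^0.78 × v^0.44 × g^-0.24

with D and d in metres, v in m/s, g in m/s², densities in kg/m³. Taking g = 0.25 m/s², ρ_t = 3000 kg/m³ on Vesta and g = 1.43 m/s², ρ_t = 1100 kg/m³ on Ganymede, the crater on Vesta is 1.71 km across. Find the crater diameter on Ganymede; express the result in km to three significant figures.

D ≈ 1.49 km

The impactor-only factors (d, v, ρ_i) cancel in the ratio, leaving D_Ganymede/D_Vesta = (g_Ganymede/g_Vesta)^-0.24 · (ρ_t,Vesta/ρ_t,Ganymede)^0.28.
(1.43/0.25)^-0.24 = 5.720^-0.24 = 0.6580
(3000/1100)^0.28 = 2.727^0.28 = 1.324
Ratio = 0.6580 × 1.324 = 0.8712
D_Ganymede = 0.8712 × 1.71 km = 1.49 km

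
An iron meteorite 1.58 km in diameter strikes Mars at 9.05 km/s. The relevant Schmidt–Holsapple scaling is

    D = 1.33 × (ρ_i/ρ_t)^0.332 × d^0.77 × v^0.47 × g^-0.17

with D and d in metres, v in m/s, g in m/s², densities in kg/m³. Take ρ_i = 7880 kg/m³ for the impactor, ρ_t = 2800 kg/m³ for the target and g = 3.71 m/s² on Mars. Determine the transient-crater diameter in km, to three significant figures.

In SI units: d = 1580 m, v = 9050 m/s.
(ρ_i/ρ_t)^0.332 = (7880/2800)^0.332 = 1.410
d^0.77 = 1580^0.77 = 290.4
v^0.47 = 9050^0.47 = 72.38
g^-0.17 = 3.71^-0.17 = 0.8002
D = 1.33 × 1.410 × 290.4 × 72.38 × 0.8002 = 31542 m
   = 31.54 km

D ≈ 31.5 km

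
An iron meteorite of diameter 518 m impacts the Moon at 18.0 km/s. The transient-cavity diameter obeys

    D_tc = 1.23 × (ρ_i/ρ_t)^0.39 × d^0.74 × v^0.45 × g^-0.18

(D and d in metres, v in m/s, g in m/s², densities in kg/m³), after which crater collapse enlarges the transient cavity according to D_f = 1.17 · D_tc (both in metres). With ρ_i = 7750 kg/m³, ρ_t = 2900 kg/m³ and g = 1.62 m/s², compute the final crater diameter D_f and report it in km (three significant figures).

v = 18000 m/s.
(ρ_i/ρ_t)^0.39 = (7750/2900)^0.39 = 1.467
d^0.74 = 518^0.74 = 102.0
v^0.45 = 18000^0.45 = 82.20
g^-0.18 = 1.62^-0.18 = 0.9168
D_tc = 1.23 × 1.467 × 102.0 × 82.20 × 0.9168 = 13870 m
D_f = 1.17 × 13870 = 16228 m
     = 16.23 km

D_f ≈ 16.2 km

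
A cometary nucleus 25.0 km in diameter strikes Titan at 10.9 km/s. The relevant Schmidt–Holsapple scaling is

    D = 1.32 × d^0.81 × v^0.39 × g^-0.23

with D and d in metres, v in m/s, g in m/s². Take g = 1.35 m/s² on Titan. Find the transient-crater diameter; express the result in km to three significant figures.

In SI units: d = 25000 m, v = 10900 m/s.
d^0.81 = 25000^0.81 = 3650
v^0.39 = 10900^0.39 = 37.55
g^-0.23 = 1.35^-0.23 = 0.9333
D = 1.32 × 3650 × 37.55 × 0.9333 = 1.688 × 10^5 m
   = 168.8 km

D ≈ 169 km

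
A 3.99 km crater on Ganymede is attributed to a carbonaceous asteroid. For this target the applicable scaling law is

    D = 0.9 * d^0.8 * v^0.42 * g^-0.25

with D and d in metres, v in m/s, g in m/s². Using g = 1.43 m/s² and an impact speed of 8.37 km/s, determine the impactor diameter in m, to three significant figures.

Rearranging for d: d = [D / (0.9 · 8370^0.42 · 1.43^-0.25)]^(1/0.8).
D = 3990 m.
8370^0.42 = 44.42
1.43^-0.25 = 0.9145
Denominator = 0.9 × 44.42 × 0.9145 = 36.56
D / 36.56 = 3990 / 36.56 = 109.1
d = 109.1^(1/0.8) = 109.1^1.25 = 352.6 m

d ≈ 353 m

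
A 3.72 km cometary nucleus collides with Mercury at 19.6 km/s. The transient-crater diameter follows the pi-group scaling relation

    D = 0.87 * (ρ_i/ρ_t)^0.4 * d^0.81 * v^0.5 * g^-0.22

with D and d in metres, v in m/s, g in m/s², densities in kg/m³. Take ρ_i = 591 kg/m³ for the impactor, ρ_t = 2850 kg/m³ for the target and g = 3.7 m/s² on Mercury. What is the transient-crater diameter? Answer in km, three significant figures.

In SI units: d = 3720 m, v = 19600 m/s.
(ρ_i/ρ_t)^0.4 = (591/2850)^0.4 = 0.5330
d^0.81 = 3720^0.81 = 780.1
v^0.5 = 19600^0.5 = 140.0
g^-0.22 = 3.7^-0.22 = 0.7499
D = 0.87 × 0.5330 × 780.1 × 140.0 × 0.7499 = 37978 m
   = 37.98 km

D ≈ 38.0 km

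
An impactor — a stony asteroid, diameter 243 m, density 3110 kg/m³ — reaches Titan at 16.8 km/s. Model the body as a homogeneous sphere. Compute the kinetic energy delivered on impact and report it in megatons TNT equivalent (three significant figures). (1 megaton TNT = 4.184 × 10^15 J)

E ≈ 788 Mt TNT

v = 16800 m/s.
Mass m = (π/6) ρ d³ = (π/6) × 3110 × (243)³ = 2.337 × 10^10 kg
E = ½ m v² = 0.5 × 2.337 × 10^10 × (16800)² = 3.298 × 10^18 J
   = 3.298 × 10^18 / 4.184×10^15 = 788.2 Mt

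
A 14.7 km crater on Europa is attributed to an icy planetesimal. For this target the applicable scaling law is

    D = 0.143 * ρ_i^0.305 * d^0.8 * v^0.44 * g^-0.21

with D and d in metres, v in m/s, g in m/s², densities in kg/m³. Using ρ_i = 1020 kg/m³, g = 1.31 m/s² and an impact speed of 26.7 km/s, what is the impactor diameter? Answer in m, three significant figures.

Rearranging for d: d = [D / (0.143 · 1020^0.305 · 26700^0.44 · 1.31^-0.21)]^(1/0.8).
D = 14700 m.
1020^0.305 = 8.272
26700^0.44 = 88.65
1.31^-0.21 = 0.9449
Denominator = 0.143 × 8.272 × 88.65 × 0.9449 = 99.09
D / 99.09 = 14700 / 99.09 = 148.3
d = 148.3^(1/0.8) = 148.3^1.25 = 517.5 m

d ≈ 518 m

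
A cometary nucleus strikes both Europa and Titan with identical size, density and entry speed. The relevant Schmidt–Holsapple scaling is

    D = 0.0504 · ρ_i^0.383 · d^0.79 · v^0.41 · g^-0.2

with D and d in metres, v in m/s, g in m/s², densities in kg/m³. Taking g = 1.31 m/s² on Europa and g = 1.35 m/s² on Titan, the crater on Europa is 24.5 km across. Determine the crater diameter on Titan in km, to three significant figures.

All impactor-dependent factors cancel in the ratio, leaving D_Titan/D_Europa = (g_Titan/g_Europa)^-0.2.
(1.35/1.31)^-0.2 = 1.031^-0.2 = 0.9939
D_Titan = 0.9939 × 24.5 km = 24.4 km

D ≈ 24.4 km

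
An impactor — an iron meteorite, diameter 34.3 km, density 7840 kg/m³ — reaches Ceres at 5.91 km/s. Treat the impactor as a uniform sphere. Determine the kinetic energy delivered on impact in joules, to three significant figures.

E ≈ 2.89 × 10^24 J

d = 34300 m; v = 5910 m/s.
Mass m = (π/6) ρ d³ = (π/6) × 7840 × (34300)³ = 1.657 × 10^17 kg
E = ½ m v² = 0.5 × 1.657 × 10^17 × (5910)² = 2.894 × 10^24 J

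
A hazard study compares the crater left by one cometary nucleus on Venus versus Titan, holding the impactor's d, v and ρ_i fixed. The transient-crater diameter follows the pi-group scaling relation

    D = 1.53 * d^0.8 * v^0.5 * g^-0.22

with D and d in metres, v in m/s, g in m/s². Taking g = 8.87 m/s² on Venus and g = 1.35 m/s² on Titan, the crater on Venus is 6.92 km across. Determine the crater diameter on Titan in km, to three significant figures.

All impactor-dependent factors cancel in the ratio, leaving D_Titan/D_Venus = (g_Titan/g_Venus)^-0.22.
(1.35/8.87)^-0.22 = 0.1522^-0.22 = 1.513
D_Titan = 1.513 × 6.92 km = 10.5 km

D ≈ 10.5 km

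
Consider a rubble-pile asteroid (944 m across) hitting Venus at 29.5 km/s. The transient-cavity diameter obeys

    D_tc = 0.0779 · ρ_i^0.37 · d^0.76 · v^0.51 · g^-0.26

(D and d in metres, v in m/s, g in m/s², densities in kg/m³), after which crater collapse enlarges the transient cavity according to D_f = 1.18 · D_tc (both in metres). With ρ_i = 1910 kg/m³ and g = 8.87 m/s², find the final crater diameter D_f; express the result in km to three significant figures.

D_f ≈ 29.6 km

v = 29500 m/s.
ρ_i^0.37 = 1910^0.37 = 16.37
d^0.76 = 944^0.76 = 182.4
v^0.51 = 29500^0.51 = 190.4
g^-0.26 = 8.87^-0.26 = 0.5669
D_tc = 0.0779 × 16.37 × 182.4 × 190.4 × 0.5669 = 25110 m
D_f = 1.18 × 25110 = 29630 m
     = 29.63 km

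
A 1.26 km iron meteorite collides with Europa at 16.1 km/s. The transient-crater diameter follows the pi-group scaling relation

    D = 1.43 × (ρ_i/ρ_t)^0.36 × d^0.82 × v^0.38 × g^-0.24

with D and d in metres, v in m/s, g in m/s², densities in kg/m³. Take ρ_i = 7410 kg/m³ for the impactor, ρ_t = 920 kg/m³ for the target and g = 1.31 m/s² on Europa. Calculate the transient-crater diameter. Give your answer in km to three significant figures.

In SI units: d = 1260 m, v = 16100 m/s.
(ρ_i/ρ_t)^0.36 = (7410/920)^0.36 = 2.119
d^0.82 = 1260^0.82 = 348.6
v^0.38 = 16100^0.38 = 39.68
g^-0.24 = 1.31^-0.24 = 0.9372
D = 1.43 × 2.119 × 348.6 × 39.68 × 0.9372 = 39282 m
   = 39.28 km

D ≈ 39.3 km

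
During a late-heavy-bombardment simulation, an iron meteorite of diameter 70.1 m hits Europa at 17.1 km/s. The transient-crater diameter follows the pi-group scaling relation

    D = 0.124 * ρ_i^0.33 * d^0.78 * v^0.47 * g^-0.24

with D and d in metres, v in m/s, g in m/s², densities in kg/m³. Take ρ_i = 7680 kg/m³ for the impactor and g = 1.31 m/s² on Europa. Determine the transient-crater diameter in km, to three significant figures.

In SI units: v = 17100 m/s.
ρ_i^0.33 = 7680^0.33 = 19.15
d^0.78 = 70.1^0.78 = 27.52
v^0.47 = 17100^0.47 = 97.61
g^-0.24 = 1.31^-0.24 = 0.9372
D = 0.124 × 19.15 × 27.52 × 97.61 × 0.9372 = 5978 m
   = 5.978 km

D ≈ 5.98 km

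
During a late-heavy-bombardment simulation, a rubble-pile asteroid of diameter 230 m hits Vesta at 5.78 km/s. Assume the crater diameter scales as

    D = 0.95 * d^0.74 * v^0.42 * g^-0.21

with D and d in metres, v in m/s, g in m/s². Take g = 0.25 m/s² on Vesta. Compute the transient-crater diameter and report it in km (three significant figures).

In SI units: v = 5780 m/s.
d^0.74 = 230^0.74 = 55.93
v^0.42 = 5780^0.42 = 38.02
g^-0.21 = 0.25^-0.21 = 1.338
D = 0.95 × 55.93 × 38.02 × 1.338 = 2703 m
   = 2.703 km

D ≈ 2.70 km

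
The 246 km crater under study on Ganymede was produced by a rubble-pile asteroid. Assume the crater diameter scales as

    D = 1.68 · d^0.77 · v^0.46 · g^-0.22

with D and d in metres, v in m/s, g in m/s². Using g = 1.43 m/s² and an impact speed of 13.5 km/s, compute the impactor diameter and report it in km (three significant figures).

Rearranging for d: d = [D / (1.68 · 13500^0.46 · 1.43^-0.22)]^(1/0.77).
D = 246000 m.
13500^0.46 = 79.42
1.43^-0.22 = 0.9243
Denominator = 1.68 × 79.42 × 0.9243 = 123.3
D / 123.3 = 246000 / 123.3 = 1995
d = 1995^(1/0.77) = 1995^1.2987 = 19303 m

d ≈ 19.3 km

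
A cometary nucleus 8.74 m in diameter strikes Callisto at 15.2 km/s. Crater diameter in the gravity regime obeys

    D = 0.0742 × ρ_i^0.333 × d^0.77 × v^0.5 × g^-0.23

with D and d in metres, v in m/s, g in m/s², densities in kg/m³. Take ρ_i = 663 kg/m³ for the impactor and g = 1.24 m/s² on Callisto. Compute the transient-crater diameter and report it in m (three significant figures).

In SI units: v = 15200 m/s.
ρ_i^0.333 = 663^0.333 = 8.701
d^0.77 = 8.74^0.77 = 5.308
v^0.5 = 15200^0.5 = 123.3
g^-0.23 = 1.24^-0.23 = 0.9517
D = 0.0742 × 8.701 × 5.308 × 123.3 × 0.9517 = 402.1 m

D ≈ 402 m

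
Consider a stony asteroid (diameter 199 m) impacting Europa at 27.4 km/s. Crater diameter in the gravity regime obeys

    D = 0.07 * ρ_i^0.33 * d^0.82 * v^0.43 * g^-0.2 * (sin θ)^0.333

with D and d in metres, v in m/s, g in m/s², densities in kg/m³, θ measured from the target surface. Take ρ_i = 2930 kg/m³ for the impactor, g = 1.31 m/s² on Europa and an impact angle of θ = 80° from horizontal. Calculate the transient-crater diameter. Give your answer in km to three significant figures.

D ≈ 5.71 km

In SI units: v = 27400 m/s.
ρ_i^0.33 = 2930^0.33 = 13.93
d^0.82 = 199^0.82 = 76.75
v^0.43 = 27400^0.43 = 80.95
g^-0.2 = 1.31^-0.2 = 0.9474
(sin 80°)^0.333 = 0.9848^0.333 = 0.9949
D = 0.07 × 13.93 × 76.75 × 80.95 × 0.9474 × 0.9949 = 5710 m
   = 5.710 km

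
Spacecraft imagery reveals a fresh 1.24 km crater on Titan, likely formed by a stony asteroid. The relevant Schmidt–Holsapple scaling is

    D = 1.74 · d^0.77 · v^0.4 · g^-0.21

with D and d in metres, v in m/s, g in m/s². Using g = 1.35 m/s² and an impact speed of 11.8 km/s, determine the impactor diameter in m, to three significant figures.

Rearranging for d: d = [D / (1.74 · 11800^0.4 · 1.35^-0.21)]^(1/0.77).
D = 1240 m.
11800^0.4 = 42.54
1.35^-0.21 = 0.9389
Denominator = 1.74 × 42.54 × 0.9389 = 69.50
D / 69.50 = 1240 / 69.50 = 17.84
d = 17.84^(1/0.77) = 17.84^1.2987 = 42.19 m

d ≈ 42.2 m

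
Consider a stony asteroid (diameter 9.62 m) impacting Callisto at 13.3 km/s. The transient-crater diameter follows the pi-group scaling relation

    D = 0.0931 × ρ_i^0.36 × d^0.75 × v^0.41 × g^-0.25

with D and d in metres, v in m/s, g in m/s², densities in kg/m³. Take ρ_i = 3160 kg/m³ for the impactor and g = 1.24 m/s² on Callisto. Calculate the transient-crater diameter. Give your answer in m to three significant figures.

In SI units: v = 13300 m/s.
ρ_i^0.36 = 3160^0.36 = 18.19
d^0.75 = 9.62^0.75 = 5.462
v^0.41 = 13300^0.41 = 49.07
g^-0.25 = 1.24^-0.25 = 0.9476
D = 0.0931 × 18.19 × 5.462 × 49.07 × 0.9476 = 430.1 m

D ≈ 430 m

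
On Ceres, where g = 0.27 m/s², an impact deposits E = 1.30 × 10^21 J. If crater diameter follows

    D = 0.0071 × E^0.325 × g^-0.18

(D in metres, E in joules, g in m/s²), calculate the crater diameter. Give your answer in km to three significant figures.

E^0.325 = (1.30 × 10^21)^0.325 = 7.278 × 10^6
g^-0.18 = 0.27^-0.18 = 1.266
D = 0.0071 × 7.278 × 10^6 × 1.266 = 65419 m
   = 65.42 km

D ≈ 65.4 km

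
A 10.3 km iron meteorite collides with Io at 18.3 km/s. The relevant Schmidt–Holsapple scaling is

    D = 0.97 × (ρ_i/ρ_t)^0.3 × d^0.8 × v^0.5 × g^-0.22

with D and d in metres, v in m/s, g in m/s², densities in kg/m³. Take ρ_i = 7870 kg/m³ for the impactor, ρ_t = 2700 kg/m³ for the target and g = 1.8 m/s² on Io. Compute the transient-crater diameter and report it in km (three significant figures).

In SI units: d = 10300 m, v = 18300 m/s.
(ρ_i/ρ_t)^0.3 = (7870/2700)^0.3 = 1.378
d^0.8 = 10300^0.8 = 1623
v^0.5 = 18300^0.5 = 135.3
g^-0.22 = 1.8^-0.22 = 0.8787
D = 0.97 × 1.378 × 1623 × 135.3 × 0.8787 = 2.579 × 10^5 m
   = 257.9 km

D ≈ 258 km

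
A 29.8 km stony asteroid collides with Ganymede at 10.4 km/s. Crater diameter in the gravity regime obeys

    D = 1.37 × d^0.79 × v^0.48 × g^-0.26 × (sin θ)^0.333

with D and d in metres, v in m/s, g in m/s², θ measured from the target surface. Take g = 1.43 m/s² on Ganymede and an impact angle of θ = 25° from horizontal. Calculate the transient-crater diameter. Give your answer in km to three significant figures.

In SI units: d = 29800 m, v = 10400 m/s.
d^0.79 = 29800^0.79 = 3425
v^0.48 = 10400^0.48 = 84.76
g^-0.26 = 1.43^-0.26 = 0.9112
(sin 25°)^0.333 = 0.4226^0.333 = 0.7506
D = 1.37 × 3425 × 84.76 × 0.9112 × 0.7506 = 2.720 × 10^5 m
   = 272.0 km

D ≈ 272 km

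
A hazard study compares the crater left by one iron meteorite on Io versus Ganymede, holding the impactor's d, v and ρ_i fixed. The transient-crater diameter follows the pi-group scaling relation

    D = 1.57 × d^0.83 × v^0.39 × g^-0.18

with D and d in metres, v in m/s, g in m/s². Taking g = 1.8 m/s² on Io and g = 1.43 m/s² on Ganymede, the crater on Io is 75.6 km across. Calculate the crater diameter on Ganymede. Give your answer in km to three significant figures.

D ≈ 78.8 km

All impactor-dependent factors cancel in the ratio, leaving D_Ganymede/D_Io = (g_Ganymede/g_Io)^-0.18.
(1.43/1.8)^-0.18 = 0.7944^-0.18 = 1.042
D_Ganymede = 1.042 × 75.6 km = 78.8 km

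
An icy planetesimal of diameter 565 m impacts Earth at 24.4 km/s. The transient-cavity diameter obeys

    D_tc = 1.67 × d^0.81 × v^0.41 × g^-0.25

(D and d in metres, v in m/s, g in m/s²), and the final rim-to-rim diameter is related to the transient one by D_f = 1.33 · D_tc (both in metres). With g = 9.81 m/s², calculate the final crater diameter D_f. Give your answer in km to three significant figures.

D_f ≈ 13.4 km

v = 24400 m/s.
d^0.81 = 565^0.81 = 169.5
v^0.41 = 24400^0.41 = 62.93
g^-0.25 = 9.81^-0.25 = 0.5650
D_tc = 1.67 × 169.5 × 62.93 × 0.5650 = 10060 m
D_f = 1.33 × 10060 = 13380 m
     = 13.38 km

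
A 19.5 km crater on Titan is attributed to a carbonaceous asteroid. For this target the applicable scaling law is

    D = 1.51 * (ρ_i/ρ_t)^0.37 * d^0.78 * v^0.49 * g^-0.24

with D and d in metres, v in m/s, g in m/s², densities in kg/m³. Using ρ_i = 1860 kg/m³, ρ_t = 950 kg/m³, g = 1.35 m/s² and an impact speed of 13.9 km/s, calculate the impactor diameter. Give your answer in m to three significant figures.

d ≈ 371 m

Rearranging for d: d = [D / (1.51 · (1860/950)^0.37 · 13900^0.49 · 1.35^-0.24)]^(1/0.78).
D = 19500 m.
(1860/950)^0.37 = 1.282
13900^0.49 = 107.2
1.35^-0.24 = 0.9305
Denominator = 1.51 × 1.282 × 107.2 × 0.9305 = 193.1
D / 193.1 = 19500 / 193.1 = 101.0
d = 101.0^(1/0.78) = 101.0^1.2821 = 371.3 m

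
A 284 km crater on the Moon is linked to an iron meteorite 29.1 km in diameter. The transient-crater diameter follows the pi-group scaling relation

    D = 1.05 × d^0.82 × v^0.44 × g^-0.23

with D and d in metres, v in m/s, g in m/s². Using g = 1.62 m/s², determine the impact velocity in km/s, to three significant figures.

Rearranging for v: v = [D / (1.05 · 29100^0.82 · 1.62^-0.23)]^(1/0.44).
D = 284000 m.
29100^0.82 = 4575
1.62^-0.23 = 0.8950
Denominator = 1.05 × 4575 × 0.8950 = 4299
D / 4299 = 284000 / 4299 = 66.06
v = 66.06^(1/0.44) = 66.06^2.2727 = 13683 m/s

v ≈ 13.7 km/s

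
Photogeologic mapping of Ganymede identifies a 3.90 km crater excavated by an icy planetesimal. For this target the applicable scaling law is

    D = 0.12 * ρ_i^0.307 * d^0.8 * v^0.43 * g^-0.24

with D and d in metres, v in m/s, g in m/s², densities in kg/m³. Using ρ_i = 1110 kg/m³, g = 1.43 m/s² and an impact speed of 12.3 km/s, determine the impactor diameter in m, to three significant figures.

Rearranging for d: d = [D / (0.12 · 1110^0.307 · 12300^0.43 · 1.43^-0.24)]^(1/0.8).
D = 3900 m.
1110^0.307 = 8.608
12300^0.43 = 57.37
1.43^-0.24 = 0.9177
Denominator = 0.12 × 8.608 × 57.37 × 0.9177 = 54.38
D / 54.38 = 3900 / 54.38 = 71.72
d = 71.72^(1/0.8) = 71.72^1.25 = 208.7 m

d ≈ 209 m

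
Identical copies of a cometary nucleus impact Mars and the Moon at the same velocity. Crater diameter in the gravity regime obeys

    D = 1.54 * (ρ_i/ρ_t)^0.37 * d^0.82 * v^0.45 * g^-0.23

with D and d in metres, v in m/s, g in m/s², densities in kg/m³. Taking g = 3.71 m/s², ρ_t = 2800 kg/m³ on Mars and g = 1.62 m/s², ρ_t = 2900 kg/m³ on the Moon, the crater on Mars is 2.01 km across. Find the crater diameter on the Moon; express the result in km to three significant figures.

D ≈ 2.40 km

The impactor-only factors (d, v, ρ_i) cancel in the ratio, leaving D_Moon/D_Mars = (g_Moon/g_Mars)^-0.23 · (ρ_t,Mars/ρ_t,Moon)^0.37.
(1.62/3.71)^-0.23 = 0.4367^-0.23 = 1.210
(2800/2900)^0.37 = 0.9655^0.37 = 0.9871
Ratio = 1.210 × 0.9871 = 1.194
D_Moon = 1.194 × 2.01 km = 2.40 km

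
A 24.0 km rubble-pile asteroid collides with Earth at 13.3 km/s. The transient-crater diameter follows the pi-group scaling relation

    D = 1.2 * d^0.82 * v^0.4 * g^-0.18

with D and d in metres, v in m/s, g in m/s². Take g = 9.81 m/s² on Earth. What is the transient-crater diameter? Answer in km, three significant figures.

In SI units: d = 24000 m, v = 13300 m/s.
d^0.82 = 24000^0.82 = 3906
v^0.4 = 13300^0.4 = 44.62
g^-0.18 = 9.81^-0.18 = 0.6630
D = 1.2 × 3906 × 44.62 × 0.6630 = 1.387 × 10^5 m
   = 138.7 km

D ≈ 139 km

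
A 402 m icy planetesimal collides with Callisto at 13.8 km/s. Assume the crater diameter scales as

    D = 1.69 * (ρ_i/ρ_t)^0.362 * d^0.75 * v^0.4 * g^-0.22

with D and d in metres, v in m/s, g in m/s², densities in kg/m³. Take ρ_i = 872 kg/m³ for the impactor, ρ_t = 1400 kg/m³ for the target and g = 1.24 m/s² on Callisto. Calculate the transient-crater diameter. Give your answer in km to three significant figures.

D ≈ 5.52 km

In SI units: v = 13800 m/s.
(ρ_i/ρ_t)^0.362 = (872/1400)^0.362 = 0.8425
d^0.75 = 402^0.75 = 89.78
v^0.4 = 13800^0.4 = 45.28
g^-0.22 = 1.24^-0.22 = 0.9538
D = 1.69 × 0.8425 × 89.78 × 45.28 × 0.9538 = 5521 m
   = 5.521 km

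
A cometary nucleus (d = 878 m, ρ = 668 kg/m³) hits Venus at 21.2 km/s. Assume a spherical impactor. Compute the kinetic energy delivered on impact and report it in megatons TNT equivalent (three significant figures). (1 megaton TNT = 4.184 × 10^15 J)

v = 21200 m/s.
Mass m = (π/6) ρ d³ = (π/6) × 668 × (878)³ = 2.367 × 10^11 kg
E = ½ m v² = 0.5 × 2.367 × 10^11 × (21200)² = 5.319 × 10^19 J
   = 5.319 × 10^19 / 4.184×10^15 = 12713 Mt

E ≈ 12700 Mt TNT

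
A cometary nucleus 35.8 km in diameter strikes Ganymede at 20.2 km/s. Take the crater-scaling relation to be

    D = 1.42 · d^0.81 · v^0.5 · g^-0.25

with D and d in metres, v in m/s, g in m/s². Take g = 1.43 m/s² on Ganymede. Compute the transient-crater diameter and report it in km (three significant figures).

In SI units: d = 35800 m, v = 20200 m/s.
d^0.81 = 35800^0.81 = 4883
v^0.5 = 20200^0.5 = 142.1
g^-0.25 = 1.43^-0.25 = 0.9145
D = 1.42 × 4883 × 142.1 × 0.9145 = 9.011 × 10^5 m
   = 901.1 km

D ≈ 901 km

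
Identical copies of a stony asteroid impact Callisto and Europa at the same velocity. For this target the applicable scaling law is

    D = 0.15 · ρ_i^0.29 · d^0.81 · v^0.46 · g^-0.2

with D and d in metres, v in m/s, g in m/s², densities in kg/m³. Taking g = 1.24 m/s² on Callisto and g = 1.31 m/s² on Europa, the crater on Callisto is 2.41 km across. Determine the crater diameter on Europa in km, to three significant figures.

D ≈ 2.38 km

All impactor-dependent factors cancel in the ratio, leaving D_Europa/D_Callisto = (g_Europa/g_Callisto)^-0.2.
(1.31/1.24)^-0.2 = 1.056^-0.2 = 0.9892
D_Europa = 0.9892 × 2.41 km = 2.38 km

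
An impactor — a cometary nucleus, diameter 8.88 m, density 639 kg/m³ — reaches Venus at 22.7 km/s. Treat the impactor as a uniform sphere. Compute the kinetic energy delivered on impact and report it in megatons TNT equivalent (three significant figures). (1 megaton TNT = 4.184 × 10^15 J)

v = 22700 m/s.
Mass m = (π/6) ρ d³ = (π/6) × 639 × (8.88)³ = 2.343 × 10^5 kg
E = ½ m v² = 0.5 × 2.343 × 10^5 × (22700)² = 6.037 × 10^13 J
   = 6.037 × 10^13 / 4.184×10^15 = 0.01443 Mt

E ≈ 0.0144 Mt TNT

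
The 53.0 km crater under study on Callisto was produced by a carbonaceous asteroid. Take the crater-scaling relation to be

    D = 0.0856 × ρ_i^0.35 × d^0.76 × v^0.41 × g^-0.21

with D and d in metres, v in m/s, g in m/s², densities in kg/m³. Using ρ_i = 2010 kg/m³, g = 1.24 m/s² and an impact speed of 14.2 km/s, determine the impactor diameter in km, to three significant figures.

d ≈ 7.68 km

Rearranging for d: d = [D / (0.0856 · 2010^0.35 · 14200^0.41 · 1.24^-0.21)]^(1/0.76).
D = 53000 m.
2010^0.35 = 14.33
14200^0.41 = 50.40
1.24^-0.21 = 0.9558
Denominator = 0.0856 × 14.33 × 50.40 × 0.9558 = 59.09
D / 59.09 = 53000 / 59.09 = 896.9
d = 896.9^(1/0.76) = 896.9^1.3158 = 7678 m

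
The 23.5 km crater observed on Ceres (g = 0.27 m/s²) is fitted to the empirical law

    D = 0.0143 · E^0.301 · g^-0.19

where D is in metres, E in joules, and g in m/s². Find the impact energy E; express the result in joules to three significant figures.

E ≈ 1.96 × 10^20 J

Rearranging: E = [D / (0.0143 · g^-0.19)]^(1/0.301).
D = 23500 m.
g^-0.19 = 0.27^-0.19 = 1.282
D / (0.0143 × 1.282) = 23500 / (0.01833) = 1.282 × 10^6
E = (1.282 × 10^6)^3.3223 = 1.960 × 10^20 J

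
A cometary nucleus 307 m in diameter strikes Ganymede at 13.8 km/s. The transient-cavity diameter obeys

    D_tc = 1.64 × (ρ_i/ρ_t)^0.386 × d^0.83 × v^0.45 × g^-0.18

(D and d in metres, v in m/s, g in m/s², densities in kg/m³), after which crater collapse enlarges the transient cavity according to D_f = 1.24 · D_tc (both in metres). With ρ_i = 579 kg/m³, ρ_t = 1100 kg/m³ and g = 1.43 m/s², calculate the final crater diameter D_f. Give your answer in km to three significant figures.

v = 13800 m/s.
(ρ_i/ρ_t)^0.386 = (579/1100)^0.386 = 0.7806
d^0.83 = 307^0.83 = 116.0
v^0.45 = 13800^0.45 = 72.94
g^-0.18 = 1.43^-0.18 = 0.9376
D_tc = 1.64 × 0.7806 × 116.0 × 72.94 × 0.9376 = 10160 m
D_f = 1.24 × 10160 = 12598 m
     = 12.60 km

D_f ≈ 12.6 km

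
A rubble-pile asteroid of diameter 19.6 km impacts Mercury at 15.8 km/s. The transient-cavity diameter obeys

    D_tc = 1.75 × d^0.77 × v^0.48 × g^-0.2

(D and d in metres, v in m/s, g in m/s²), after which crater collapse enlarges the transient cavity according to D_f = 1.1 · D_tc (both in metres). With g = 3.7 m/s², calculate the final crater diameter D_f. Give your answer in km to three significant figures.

D_f ≈ 310 km

In SI: d = 19600 m, v = 15800 m/s.
d^0.77 = 19600^0.77 = 2019
v^0.48 = 15800^0.48 = 103.6
g^-0.2 = 3.7^-0.2 = 0.7698
D_tc = 1.75 × 2019 × 103.6 × 0.7698 = 2.818 × 10^5 m
D_f = 1.1 × 2.818 × 10^5 = 3.100 × 10^5 m
     = 310.0 km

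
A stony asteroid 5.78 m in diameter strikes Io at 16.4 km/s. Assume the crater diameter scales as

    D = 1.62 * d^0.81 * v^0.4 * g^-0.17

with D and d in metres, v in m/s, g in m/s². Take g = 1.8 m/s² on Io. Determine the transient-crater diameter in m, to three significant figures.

In SI units: v = 16400 m/s.
d^0.81 = 5.78^0.81 = 4.142
v^0.4 = 16400^0.4 = 48.52
g^-0.17 = 1.8^-0.17 = 0.9049
D = 1.62 × 4.142 × 48.52 × 0.9049 = 294.6 m

D ≈ 295 m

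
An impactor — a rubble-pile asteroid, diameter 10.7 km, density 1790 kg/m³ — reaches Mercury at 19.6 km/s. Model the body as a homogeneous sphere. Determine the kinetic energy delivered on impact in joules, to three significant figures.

E ≈ 2.21 × 10^23 J

d = 10700 m; v = 19600 m/s.
Mass m = (π/6) ρ d³ = (π/6) × 1790 × (10700)³ = 1.148 × 10^15 kg
E = ½ m v² = 0.5 × 1.148 × 10^15 × (19600)² = 2.205 × 10^23 J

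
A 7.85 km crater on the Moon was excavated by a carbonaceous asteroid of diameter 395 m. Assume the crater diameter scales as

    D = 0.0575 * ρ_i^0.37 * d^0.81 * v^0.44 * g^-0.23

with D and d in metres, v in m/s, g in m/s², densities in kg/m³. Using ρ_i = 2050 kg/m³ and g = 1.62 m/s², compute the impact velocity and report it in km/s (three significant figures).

Rearranging for v: v = [D / (0.0575 · 2050^0.37 · 395^0.81 · 1.62^-0.23)]^(1/0.44).
D = 7850 m.
2050^0.37 = 16.80
395^0.81 = 126.8
1.62^-0.23 = 0.8950
Denominator = 0.0575 × 16.80 × 126.8 × 0.8950 = 109.6
D / 109.6 = 7850 / 109.6 = 71.62
v = 71.62^(1/0.44) = 71.62^2.2727 = 16441 m/s

v ≈ 16.4 km/s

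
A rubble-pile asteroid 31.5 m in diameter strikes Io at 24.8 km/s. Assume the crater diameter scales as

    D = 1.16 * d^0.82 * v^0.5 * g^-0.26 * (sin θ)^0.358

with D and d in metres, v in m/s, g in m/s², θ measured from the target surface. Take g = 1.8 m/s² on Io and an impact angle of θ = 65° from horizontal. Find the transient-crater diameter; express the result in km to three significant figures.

D ≈ 2.56 km

In SI units: v = 24800 m/s.
d^0.82 = 31.5^0.82 = 16.93
v^0.5 = 24800^0.5 = 157.5
g^-0.26 = 1.8^-0.26 = 0.8583
(sin 65°)^0.358 = 0.9063^0.358 = 0.9654
D = 1.16 × 16.93 × 157.5 × 0.8583 × 0.9654 = 2563 m
   = 2.563 km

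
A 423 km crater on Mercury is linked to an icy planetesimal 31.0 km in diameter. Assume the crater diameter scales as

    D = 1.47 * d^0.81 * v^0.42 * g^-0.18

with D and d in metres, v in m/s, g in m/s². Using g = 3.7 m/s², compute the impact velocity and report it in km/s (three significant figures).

v ≈ 38.0 km/s

Rearranging for v: v = [D / (1.47 · 31000^0.81 · 3.7^-0.18)]^(1/0.42).
D = 423000 m.
31000^0.81 = 4345
3.7^-0.18 = 0.7902
Denominator = 1.47 × 4345 × 0.7902 = 5047
D / 5047 = 423000 / 5047 = 83.81
v = 83.81^(1/0.42) = 83.81^2.381 = 37964 m/s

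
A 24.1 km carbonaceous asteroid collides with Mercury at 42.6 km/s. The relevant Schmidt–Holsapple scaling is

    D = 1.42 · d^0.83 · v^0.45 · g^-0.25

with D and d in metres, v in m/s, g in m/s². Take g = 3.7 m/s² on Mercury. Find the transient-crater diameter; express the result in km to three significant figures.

In SI units: d = 24100 m, v = 42600 m/s.
d^0.83 = 24100^0.83 = 4336
v^0.45 = 42600^0.45 = 121.1
g^-0.25 = 3.7^-0.25 = 0.7210
D = 1.42 × 4336 × 121.1 × 0.7210 = 5.376 × 10^5 m
   = 537.6 km

D ≈ 538 km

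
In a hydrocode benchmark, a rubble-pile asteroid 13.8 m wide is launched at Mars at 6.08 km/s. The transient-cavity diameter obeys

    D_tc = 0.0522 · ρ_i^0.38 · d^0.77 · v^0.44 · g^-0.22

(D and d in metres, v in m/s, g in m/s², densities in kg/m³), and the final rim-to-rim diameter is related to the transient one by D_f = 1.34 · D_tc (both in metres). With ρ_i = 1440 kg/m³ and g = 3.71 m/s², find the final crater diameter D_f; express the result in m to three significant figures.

v = 6080 m/s.
ρ_i^0.38 = 1440^0.38 = 15.86
d^0.77 = 13.8^0.77 = 7.546
v^0.44 = 6080^0.44 = 46.23
g^-0.22 = 3.71^-0.22 = 0.7494
D_tc = 0.0522 × 15.86 × 7.546 × 46.23 × 0.7494 = 216.4 m
D_f = 1.34 × 216.4 = 290.0 m

D_f ≈ 290 m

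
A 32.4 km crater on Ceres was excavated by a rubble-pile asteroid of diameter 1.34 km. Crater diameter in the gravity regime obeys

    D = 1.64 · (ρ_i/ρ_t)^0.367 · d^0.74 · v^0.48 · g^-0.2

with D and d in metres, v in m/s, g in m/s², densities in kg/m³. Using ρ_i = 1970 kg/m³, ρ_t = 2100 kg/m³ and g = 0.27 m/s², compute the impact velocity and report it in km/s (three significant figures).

Rearranging for v: v = [D / (1.64 · (1970/2100)^0.367 · 1340^0.74 · 0.27^-0.2)]^(1/0.48).
D = 32400 m.
(1970/2100)^0.367 = 0.9768
1340^0.74 = 206.1
0.27^-0.2 = 1.299
Denominator = 1.64 × 0.9768 × 206.1 × 1.299 = 428.9
D / 428.9 = 32400 / 428.9 = 75.54
v = 75.54^(1/0.48) = 75.54^2.0833 = 8181 m/s

v ≈ 8.18 km/s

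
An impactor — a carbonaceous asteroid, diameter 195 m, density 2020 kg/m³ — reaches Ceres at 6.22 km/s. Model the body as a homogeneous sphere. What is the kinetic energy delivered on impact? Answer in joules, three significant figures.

E ≈ 1.52 × 10^17 J

v = 6220 m/s.
Mass m = (π/6) ρ d³ = (π/6) × 2020 × (195)³ = 7.842 × 10^9 kg
E = ½ m v² = 0.5 × 7.842 × 10^9 × (6220)² = 1.517 × 10^17 J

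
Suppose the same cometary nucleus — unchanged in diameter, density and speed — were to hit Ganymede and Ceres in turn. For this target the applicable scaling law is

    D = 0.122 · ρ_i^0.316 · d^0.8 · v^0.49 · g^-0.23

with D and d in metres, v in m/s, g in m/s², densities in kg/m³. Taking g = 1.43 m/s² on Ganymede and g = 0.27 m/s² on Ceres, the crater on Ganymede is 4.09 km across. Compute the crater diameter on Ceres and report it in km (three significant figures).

All impactor-dependent factors cancel in the ratio, leaving D_Ceres/D_Ganymede = (g_Ceres/g_Ganymede)^-0.23.
(0.27/1.43)^-0.23 = 0.1888^-0.23 = 1.467
D_Ceres = 1.467 × 4.09 km = 6.00 km

D ≈ 6.00 km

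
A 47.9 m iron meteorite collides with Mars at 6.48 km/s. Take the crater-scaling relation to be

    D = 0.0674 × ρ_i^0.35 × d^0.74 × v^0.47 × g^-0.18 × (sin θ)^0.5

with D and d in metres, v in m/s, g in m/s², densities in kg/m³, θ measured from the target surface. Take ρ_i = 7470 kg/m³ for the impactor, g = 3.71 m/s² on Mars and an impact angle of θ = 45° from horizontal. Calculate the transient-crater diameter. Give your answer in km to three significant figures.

D ≈ 1.10 km

In SI units: v = 6480 m/s.
ρ_i^0.35 = 7470^0.35 = 22.68
d^0.74 = 47.9^0.74 = 17.52
v^0.47 = 6480^0.47 = 61.86
g^-0.18 = 3.71^-0.18 = 0.7898
(sin 45°)^0.5 = 0.7071^0.5 = 0.8409
D = 0.0674 × 22.68 × 17.52 × 61.86 × 0.7898 × 0.8409 = 1100 m
   = 1.100 km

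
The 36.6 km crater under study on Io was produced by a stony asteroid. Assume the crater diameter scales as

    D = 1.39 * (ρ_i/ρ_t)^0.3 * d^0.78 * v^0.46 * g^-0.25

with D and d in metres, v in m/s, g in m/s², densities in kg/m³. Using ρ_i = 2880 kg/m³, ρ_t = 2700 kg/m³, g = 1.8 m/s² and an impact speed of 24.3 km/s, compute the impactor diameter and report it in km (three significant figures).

d ≈ 1.42 km

Rearranging for d: d = [D / (1.39 · (2880/2700)^0.3 · 24300^0.46 · 1.8^-0.25)]^(1/0.78).
D = 36600 m.
(2880/2700)^0.3 = 1.020
24300^0.46 = 104.1
1.8^-0.25 = 0.8633
Denominator = 1.39 × 1.020 × 104.1 × 0.8633 = 127.4
D / 127.4 = 36600 / 127.4 = 287.3
d = 287.3^(1/0.78) = 287.3^1.2821 = 1419 m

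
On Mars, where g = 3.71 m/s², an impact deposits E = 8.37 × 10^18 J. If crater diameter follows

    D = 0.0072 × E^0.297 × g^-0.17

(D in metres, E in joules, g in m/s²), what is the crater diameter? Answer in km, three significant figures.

D ≈ 2.40 km

E^0.297 = (8.37 × 10^18)^0.297 = 4.169 × 10^5
g^-0.17 = 3.71^-0.17 = 0.8002
D = 0.0072 × 4.169 × 10^5 × 0.8002 = 2402 m
   = 2.402 km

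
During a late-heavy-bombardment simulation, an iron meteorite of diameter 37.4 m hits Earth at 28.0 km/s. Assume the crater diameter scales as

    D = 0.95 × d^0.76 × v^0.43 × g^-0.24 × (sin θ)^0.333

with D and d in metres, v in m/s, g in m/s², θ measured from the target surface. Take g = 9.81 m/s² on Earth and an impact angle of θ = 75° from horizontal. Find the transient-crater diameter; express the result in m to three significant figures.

D ≈ 696 m

In SI units: v = 28000 m/s.
d^0.76 = 37.4^0.76 = 15.68
v^0.43 = 28000^0.43 = 81.71
g^-0.24 = 9.81^-0.24 = 0.5781
(sin 75°)^0.333 = 0.9659^0.333 = 0.9885
D = 0.95 × 15.68 × 81.71 × 0.5781 × 0.9885 = 695.5 m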